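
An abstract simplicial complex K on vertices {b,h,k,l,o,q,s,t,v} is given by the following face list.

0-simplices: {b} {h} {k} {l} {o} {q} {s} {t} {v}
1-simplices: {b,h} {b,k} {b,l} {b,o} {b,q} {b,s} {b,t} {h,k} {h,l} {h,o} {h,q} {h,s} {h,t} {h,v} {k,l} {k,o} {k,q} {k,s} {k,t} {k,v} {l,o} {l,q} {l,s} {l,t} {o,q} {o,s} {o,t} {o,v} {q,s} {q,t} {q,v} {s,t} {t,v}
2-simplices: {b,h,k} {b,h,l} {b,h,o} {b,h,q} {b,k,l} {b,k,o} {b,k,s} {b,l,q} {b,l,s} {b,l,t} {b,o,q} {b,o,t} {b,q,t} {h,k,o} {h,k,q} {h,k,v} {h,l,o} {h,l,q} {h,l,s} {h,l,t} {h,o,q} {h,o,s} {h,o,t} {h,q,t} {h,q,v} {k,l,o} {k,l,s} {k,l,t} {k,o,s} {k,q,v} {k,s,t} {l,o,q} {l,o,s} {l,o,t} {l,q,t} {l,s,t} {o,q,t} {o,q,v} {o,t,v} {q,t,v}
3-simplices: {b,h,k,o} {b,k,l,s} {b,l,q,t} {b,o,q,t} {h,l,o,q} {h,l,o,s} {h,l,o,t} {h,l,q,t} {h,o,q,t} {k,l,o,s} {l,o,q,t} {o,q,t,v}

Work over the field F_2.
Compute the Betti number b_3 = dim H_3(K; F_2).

b_3=1

n_0=9 n_1=33 n_2=40 n_3=12  [Z2]
∂1: piv[bh,bk,bl,bo,bq,bs,bt,hv] rk=8  ker:hk,hl,ho,hq,hs,ht,kl,ko,kq,ks,kt,kv,lo,lq,ls,lt,oq,os,ot,ov,qs,qt,qv,st,tv
∂2: piv[bhk,bhl,bho,bhq,bkl,bko,bks,blq,bls,blt,boq,bot,bqt,hkq,hkv,hlo,hls,hlt,hos,hqv,klt,kst,oqv,otv] rk=24  ker:hko,hlq,hoq,hot,hqt,klo,kls,kos,kqv,loq,los,lot,lqt,lst,oqt,qtv
∂3: piv[bhko,bkls,blqt,boqt,hloq,hlos,hlot,hlqt,hoqt,klos,oqtv] rk=11  ker:loqt
b_3=(12−11)−0=1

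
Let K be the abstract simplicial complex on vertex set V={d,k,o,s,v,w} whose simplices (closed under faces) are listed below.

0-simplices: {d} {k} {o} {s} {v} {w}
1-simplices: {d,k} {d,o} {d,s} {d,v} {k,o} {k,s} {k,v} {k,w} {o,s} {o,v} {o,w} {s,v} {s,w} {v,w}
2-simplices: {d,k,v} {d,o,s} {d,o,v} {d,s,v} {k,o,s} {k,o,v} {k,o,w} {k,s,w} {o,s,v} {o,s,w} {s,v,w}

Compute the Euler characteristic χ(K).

χ(K)=3

n_0=6 n_1=14 n_2=11
χ=+6−14+11=3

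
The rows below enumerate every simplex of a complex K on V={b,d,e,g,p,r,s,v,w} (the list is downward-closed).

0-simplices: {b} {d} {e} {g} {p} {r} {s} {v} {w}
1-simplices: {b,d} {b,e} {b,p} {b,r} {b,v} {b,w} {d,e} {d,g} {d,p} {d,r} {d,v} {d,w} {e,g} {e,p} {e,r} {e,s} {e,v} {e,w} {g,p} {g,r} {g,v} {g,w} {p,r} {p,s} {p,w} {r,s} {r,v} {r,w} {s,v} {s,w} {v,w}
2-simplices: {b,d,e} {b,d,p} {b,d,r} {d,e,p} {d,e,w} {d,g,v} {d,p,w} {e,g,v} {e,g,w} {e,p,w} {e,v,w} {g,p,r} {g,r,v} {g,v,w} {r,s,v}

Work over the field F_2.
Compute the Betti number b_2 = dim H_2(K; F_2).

n_0=9 n_1=31 n_2=15  [Z2]
∂1: piv[bd,be,bp,br,bv,bw,dg,es] rk=8  ker:de,dp,dr,dv,dw,eg,ep,er,ev,ew,gp,gr,gv,gw,pr,ps,pw,rs,rv,rw,sv,sw,vw
∂2: piv[bde,bdp,bdr,dep,dew,dgv,dpw,egv,egw,evw,gpr,grv,rsv] rk=13  ker:epw,gvw
b_2=(15−13)−0=2

b_2=2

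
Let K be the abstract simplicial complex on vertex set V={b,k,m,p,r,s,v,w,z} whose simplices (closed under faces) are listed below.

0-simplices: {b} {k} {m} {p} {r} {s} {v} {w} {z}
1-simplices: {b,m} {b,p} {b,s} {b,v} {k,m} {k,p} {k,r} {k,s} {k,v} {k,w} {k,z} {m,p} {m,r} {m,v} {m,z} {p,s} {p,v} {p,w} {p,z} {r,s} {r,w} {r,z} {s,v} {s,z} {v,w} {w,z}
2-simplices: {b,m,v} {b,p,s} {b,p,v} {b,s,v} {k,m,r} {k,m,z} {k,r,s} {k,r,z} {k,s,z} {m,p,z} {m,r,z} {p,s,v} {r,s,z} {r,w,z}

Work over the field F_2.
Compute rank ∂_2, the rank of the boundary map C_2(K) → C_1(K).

n_0=9 n_1=26 n_2=14  [Z2]
∂1: piv[bm,bp,bs,bv,km,kr,kw,kz] rk=8  ker:kp,ks,kv,mp,mr,mv,mz,ps,pv,pw,pz,rs,rw,rz,sv,sz,vw,wz
∂2: piv[bmv,bps,bpv,bsv,kmr,kmz,krs,krz,ksz,mpz,rwz] rk=11  ker:mrz,psv,rsz
rk∂_2=11

rank∂_2=11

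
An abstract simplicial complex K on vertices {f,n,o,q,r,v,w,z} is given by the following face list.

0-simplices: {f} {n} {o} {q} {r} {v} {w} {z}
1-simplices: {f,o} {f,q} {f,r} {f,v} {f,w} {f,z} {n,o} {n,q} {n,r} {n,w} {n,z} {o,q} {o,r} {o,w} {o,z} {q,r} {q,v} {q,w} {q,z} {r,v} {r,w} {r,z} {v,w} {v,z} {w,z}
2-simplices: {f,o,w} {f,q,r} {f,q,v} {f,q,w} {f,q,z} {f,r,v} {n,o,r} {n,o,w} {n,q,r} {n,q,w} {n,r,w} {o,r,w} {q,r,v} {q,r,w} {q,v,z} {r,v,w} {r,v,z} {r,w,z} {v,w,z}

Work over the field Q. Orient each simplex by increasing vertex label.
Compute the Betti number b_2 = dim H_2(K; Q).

b_2=4

n_0=8 n_1=25 n_2=19  [Q]
∂1: piv[fo,fq,fr,fv,fw,fz,no] rk=7  ker:nq,nr,nw,nz,oq,or,ow,oz,qr,qv,qw,qz,rv,rw,rz,vw,vz,wz
∂2: piv[fow,fqr,fqv,fqw,fqz,frv,nor,now,nqr,nqw,nrw,qvz,rvw,rvz,rwz] rk=15  ker:orw,qrv,qrw,vwz
b_2=(19−15)−0=4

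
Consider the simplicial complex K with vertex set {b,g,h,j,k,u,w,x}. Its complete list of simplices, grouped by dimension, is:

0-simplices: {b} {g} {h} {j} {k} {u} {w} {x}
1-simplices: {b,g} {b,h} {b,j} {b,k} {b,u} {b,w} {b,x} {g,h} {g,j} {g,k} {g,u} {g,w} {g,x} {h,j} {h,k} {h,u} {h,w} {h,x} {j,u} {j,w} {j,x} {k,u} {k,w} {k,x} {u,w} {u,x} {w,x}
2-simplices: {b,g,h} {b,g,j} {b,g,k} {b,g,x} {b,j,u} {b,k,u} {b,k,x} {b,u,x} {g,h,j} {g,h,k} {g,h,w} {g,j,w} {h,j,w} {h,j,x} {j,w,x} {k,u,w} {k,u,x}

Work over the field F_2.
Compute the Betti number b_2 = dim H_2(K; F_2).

b_2=2

n_0=8 n_1=27 n_2=17  [Z2]
∂1: piv[bg,bh,bj,bk,bu,bw,bx] rk=7  ker:gh,gj,gk,gu,gw,gx,hj,hk,hu,hw,hx,ju,jw,jx,ku,kw,kx,uw,ux,wx
∂2: piv[bgh,bgj,bgk,bgx,bju,bku,bkx,bux,ghj,ghk,ghw,gjw,hjx,jwx,kuw] rk=15  ker:hjw,kux
b_2=(17−15)−0=2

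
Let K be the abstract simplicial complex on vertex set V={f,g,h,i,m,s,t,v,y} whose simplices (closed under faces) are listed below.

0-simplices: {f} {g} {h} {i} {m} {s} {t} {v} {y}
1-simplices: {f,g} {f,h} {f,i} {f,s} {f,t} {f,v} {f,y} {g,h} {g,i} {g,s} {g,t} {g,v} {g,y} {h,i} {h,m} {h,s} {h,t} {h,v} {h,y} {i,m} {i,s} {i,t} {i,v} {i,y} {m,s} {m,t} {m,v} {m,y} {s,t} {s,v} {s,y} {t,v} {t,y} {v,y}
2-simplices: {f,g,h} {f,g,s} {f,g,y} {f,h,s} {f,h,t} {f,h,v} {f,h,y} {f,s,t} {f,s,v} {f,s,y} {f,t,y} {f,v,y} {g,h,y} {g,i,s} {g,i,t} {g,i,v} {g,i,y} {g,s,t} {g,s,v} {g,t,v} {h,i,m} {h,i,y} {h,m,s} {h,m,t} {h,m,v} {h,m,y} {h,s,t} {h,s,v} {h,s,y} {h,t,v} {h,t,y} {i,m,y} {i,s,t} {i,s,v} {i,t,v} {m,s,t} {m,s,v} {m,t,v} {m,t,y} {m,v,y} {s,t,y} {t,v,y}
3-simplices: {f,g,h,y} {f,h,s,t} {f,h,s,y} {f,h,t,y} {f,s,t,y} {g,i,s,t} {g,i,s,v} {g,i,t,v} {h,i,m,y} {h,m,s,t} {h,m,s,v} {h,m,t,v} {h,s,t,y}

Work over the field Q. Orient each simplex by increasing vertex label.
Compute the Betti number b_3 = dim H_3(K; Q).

n_0=9 n_1=34 n_2=42 n_3=13  [Q]
∂1: piv[fg,fh,fi,fs,ft,fv,fy,hm] rk=8  ker:gh,gi,gs,gt,gv,gy,hi,hs,ht,hv,hy,im,is,it,iv,iy,ms,mt,mv,my,st,sv,sy,tv,ty,vy
∂2: piv[fgh,fgs,fgy,fhs,fht,fhv,fhy,fst,fsv,fsy,fty,fvy,gis,git,giv,giy,gst,gsv,gtv,him,hiy,hms,hmt,hmv,hmy] rk=25  ker:ghy,hst,hsv,hsy,htv,hty,imy,ist,isv,itv,mst,msv,mtv,mty,mvy,sty,tvy
∂3: piv[fghy,fhst,fhsy,fhty,fsty,gist,gisv,gitv,himy,hmst,hmsv,hmtv] rk=12  ker:hsty
b_3=(13−12)−0=1

b_3=1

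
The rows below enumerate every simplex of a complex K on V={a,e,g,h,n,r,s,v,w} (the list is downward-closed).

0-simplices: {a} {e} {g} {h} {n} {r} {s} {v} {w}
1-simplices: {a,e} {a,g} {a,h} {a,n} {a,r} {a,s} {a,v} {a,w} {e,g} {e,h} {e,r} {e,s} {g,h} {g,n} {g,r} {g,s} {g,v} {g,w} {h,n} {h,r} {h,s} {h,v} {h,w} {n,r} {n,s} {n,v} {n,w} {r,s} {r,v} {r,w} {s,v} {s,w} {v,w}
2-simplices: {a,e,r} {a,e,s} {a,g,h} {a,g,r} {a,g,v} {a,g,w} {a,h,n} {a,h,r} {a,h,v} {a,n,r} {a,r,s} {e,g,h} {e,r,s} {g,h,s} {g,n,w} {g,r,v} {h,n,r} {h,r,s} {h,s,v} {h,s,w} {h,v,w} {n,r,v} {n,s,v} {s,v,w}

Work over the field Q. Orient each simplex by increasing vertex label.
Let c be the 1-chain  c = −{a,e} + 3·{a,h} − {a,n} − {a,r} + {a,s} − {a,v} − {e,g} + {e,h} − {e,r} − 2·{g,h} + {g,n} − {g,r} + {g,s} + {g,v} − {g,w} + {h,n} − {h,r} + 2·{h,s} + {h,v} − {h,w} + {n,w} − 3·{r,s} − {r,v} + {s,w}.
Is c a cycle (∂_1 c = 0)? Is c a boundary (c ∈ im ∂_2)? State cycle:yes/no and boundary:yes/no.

n_0=9 n_1=33 n_2=24  [Q]
∂1: piv[ae,ag,ah,an,ar,as,av,aw] rk=8  ker:eg,eh,er,es,gh,gn,gr,gs,gv,gw,hn,hr,hs,hv,hw,nr,ns,nv,nw,rs,rv,rw,sv,sw,vw
∂2: piv[aer,aes,agh,agr,agv,agw,ahn,ahr,ahv,anr,ars,egh,ghs,gnw,grv,hrs,hsv,hsw,hvw,nrv,nsv] rk=21  ker:ers,hnr,svw
∂1c = 0
c vs im∂2: reduces to 0 ⇒ boundary

cycle:yes boundary:yes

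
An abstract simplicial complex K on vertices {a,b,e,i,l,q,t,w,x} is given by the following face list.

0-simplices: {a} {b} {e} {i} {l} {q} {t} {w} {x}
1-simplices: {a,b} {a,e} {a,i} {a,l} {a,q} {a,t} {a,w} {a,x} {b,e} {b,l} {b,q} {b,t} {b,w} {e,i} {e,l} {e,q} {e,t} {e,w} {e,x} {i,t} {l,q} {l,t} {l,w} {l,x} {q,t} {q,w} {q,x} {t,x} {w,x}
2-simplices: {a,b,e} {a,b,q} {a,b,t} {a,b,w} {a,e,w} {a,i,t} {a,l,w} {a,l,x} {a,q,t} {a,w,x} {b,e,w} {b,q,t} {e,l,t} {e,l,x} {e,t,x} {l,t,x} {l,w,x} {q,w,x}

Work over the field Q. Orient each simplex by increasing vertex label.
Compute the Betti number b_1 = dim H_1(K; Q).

b_1=7

n_0=9 n_1=29 n_2=18  [Q]
∂1: piv[ab,ae,ai,al,aq,at,aw,ax] rk=8  ker:be,bl,bq,bt,bw,ei,el,eq,et,ew,ex,it,lq,lt,lw,lx,qt,qw,qx,tx,wx
∂2: piv[abe,abq,abt,abw,aew,ait,alw,alx,aqt,awx,elt,elx,etx,qwx] rk=14  ker:bew,bqt,ltx,lwx
b_1=(29−8)−14=7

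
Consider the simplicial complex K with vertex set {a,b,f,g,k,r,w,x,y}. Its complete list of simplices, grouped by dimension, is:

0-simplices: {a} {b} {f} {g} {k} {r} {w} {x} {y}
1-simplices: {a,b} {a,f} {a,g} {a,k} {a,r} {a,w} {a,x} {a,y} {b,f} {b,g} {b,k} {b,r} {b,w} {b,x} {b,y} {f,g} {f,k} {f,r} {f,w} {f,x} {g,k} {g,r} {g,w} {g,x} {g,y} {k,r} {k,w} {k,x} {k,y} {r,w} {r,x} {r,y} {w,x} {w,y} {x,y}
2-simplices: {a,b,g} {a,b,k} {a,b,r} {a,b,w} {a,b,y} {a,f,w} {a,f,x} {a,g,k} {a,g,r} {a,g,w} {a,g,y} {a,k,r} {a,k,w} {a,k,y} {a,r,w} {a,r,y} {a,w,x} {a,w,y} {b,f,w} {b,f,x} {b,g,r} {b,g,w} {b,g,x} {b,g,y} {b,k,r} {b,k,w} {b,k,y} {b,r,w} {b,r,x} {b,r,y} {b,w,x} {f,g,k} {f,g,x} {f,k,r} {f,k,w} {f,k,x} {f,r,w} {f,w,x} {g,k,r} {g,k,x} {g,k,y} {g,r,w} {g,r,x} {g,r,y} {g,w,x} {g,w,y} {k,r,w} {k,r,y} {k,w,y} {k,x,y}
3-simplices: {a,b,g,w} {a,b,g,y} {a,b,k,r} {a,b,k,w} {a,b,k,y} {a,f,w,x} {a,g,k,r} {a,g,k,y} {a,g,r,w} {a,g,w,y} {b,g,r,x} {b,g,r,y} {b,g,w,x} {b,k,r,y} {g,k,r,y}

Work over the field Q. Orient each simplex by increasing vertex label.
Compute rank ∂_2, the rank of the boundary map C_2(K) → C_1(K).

rank∂_2=27

n_0=9 n_1=35 n_2=50 n_3=15  [Q]
∂1: piv[ab,af,ag,ak,ar,aw,ax,ay] rk=8  ker:bf,bg,bk,br,bw,bx,by,fg,fk,fr,fw,fx,gk,gr,gw,gx,gy,kr,kw,kx,ky,rw,rx,ry,wx,wy,xy
∂2: piv[abg,abk,abr,abw,aby,afw,afx,agk,agr,agw,agy,akr,akw,aky,arw,ary,awx,awy,bfw,bfx,bgx,brx,fgk,fgx,fkr,fkx,kxy] rk=27  ker:bgr,bgw,bgy,bkr,bkw,bky,brw,bry,bwx,fkw,frw,fwx,gkr,gkx,gky,grw,grx,gry,gwx,gwy,krw,kry,kwy
∂3: piv[abgw,abgy,abkr,abkw,abky,afwx,agkr,agky,agrw,agwy,bgrx,bgry,bgwx,bkry,gkry] rk=15
rk∂_2=27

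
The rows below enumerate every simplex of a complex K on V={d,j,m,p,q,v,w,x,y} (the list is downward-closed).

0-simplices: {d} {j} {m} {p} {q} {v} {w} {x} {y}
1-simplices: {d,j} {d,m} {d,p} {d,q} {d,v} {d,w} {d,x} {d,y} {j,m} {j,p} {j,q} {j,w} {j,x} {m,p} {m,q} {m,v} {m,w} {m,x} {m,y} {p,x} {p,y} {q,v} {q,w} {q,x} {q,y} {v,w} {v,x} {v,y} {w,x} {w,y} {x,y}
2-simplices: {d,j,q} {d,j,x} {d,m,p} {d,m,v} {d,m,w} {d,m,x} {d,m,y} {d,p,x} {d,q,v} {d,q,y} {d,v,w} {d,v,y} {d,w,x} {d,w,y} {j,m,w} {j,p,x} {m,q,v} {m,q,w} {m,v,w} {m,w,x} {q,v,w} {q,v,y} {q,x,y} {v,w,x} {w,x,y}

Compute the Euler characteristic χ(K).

χ(K)=3

n_0=9 n_1=31 n_2=25
χ=+9−31+25=3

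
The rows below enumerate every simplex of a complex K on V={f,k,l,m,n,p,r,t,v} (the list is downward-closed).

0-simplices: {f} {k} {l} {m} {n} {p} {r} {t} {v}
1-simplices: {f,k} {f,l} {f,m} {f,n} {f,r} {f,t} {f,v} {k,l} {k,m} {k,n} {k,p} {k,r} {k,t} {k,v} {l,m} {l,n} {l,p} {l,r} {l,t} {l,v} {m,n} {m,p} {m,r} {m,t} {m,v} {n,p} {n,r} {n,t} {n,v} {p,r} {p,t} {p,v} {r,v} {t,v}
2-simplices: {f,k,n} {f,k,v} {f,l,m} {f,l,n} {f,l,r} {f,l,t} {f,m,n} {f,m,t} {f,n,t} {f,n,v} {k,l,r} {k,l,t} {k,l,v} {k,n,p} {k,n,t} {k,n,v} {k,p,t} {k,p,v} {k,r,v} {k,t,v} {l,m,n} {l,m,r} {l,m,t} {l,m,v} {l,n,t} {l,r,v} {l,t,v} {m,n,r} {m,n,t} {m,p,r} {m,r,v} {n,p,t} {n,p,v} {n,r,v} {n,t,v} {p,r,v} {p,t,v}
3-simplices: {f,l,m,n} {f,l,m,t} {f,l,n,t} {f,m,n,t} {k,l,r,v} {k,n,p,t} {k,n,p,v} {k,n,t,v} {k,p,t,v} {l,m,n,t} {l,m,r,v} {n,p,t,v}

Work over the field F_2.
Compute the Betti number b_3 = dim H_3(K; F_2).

b_3=2

n_0=9 n_1=34 n_2=37 n_3=12  [Z2]
∂1: piv[fk,fl,fm,fn,fr,ft,fv,kp] rk=8  ker:kl,km,kn,kr,kt,kv,lm,ln,lp,lr,lt,lv,mn,mp,mr,mt,mv,np,nr,nt,nv,pr,pt,pv,rv,tv
∂2: piv[fkn,fkv,flm,fln,flr,flt,fmn,fmt,fnt,fnv,klr,klt,klv,knp,knt,kpt,kpv,krv,ktv,lmr,lmv,mnr,mpr,prv] rk=24  ker:knv,lmn,lmt,lnt,lrv,ltv,mnt,mrv,npt,npv,nrv,ntv,ptv
∂3: piv[flmn,flmt,flnt,fmnt,klrv,knpt,knpv,kntv,kptv,lmrv] rk=10  ker:lmnt,nptv
b_3=(12−10)−0=2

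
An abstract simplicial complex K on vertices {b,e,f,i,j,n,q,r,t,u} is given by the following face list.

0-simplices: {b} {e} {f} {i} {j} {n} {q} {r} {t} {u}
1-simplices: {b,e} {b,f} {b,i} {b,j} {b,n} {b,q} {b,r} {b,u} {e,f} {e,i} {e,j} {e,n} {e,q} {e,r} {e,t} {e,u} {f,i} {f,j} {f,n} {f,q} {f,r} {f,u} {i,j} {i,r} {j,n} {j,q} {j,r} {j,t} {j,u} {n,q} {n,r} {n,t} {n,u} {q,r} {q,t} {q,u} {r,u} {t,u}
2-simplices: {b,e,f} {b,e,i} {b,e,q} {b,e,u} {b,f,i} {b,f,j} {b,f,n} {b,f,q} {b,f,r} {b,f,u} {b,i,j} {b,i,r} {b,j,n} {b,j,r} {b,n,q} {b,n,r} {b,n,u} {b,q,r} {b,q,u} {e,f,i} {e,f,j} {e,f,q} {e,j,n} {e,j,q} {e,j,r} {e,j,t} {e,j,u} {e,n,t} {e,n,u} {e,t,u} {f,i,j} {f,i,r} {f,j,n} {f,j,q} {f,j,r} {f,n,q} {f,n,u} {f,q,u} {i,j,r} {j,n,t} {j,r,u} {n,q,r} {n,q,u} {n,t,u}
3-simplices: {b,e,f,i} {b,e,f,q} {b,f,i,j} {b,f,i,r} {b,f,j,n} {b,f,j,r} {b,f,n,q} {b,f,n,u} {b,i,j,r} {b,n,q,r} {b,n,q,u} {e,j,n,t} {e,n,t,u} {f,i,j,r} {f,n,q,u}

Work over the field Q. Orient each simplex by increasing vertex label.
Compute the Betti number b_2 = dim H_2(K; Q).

n_0=10 n_1=38 n_2=44 n_3=15  [Q]
∂1: piv[be,bf,bi,bj,bn,bq,br,bu,et] rk=9  ker:ef,ei,ej,en,eq,er,eu,fi,fj,fn,fq,fr,fu,ij,ir,jn,jq,jr,jt,ju,nq,nr,nt,nu,qr,qt,qu,ru,tu
∂2: piv[bef,bei,beq,beu,bfi,bfj,bfn,bfq,bfr,bfu,bij,bir,bjn,bjr,bnq,bnr,bnu,bqr,bqu,efj,ejn,ejq,ejr,ejt,eju,ent,etu,jru] rk=28  ker:efi,efq,enu,fij,fir,fjn,fjq,fjr,fnq,fnu,fqu,ijr,jnt,nqr,nqu,ntu
∂3: piv[befi,befq,bfij,bfir,bfjn,bfjr,bfnq,bfnu,bijr,bnqr,bnqu,ejnt,entu,fnqu] rk=14  ker:fijr
b_2=(44−28)−14=2

b_2=2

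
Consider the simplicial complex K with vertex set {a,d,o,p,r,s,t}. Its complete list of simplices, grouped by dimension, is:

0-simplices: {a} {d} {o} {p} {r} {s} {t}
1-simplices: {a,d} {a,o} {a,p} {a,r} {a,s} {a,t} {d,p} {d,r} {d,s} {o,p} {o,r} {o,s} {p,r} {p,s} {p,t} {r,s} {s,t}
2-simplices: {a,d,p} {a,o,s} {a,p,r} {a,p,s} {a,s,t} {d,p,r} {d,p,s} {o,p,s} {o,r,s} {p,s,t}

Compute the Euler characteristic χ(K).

χ(K)=0

n_0=7 n_1=17 n_2=10
χ=+7−17+10=0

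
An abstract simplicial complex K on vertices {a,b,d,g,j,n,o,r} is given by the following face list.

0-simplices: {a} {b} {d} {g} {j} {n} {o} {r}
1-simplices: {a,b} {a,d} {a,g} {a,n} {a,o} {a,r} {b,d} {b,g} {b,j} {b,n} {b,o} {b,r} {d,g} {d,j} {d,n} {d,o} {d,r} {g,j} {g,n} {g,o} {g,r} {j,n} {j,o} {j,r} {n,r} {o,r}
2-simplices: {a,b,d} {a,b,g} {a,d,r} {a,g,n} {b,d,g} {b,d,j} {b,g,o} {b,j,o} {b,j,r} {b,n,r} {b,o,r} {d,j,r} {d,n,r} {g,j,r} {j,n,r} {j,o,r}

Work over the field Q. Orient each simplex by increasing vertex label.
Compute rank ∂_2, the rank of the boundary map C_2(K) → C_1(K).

rank∂_2=15

n_0=8 n_1=26 n_2=16  [Q]
∂1: piv[ab,ad,ag,an,ao,ar,bj] rk=7  ker:bd,bg,bn,bo,br,dg,dj,dn,do,dr,gj,gn,go,gr,jn,jo,jr,nr,or
∂2: piv[abd,abg,adr,agn,bdg,bdj,bgo,bjo,bjr,bnr,bor,djr,dnr,gjr,jnr] rk=15  ker:jor
rk∂_2=15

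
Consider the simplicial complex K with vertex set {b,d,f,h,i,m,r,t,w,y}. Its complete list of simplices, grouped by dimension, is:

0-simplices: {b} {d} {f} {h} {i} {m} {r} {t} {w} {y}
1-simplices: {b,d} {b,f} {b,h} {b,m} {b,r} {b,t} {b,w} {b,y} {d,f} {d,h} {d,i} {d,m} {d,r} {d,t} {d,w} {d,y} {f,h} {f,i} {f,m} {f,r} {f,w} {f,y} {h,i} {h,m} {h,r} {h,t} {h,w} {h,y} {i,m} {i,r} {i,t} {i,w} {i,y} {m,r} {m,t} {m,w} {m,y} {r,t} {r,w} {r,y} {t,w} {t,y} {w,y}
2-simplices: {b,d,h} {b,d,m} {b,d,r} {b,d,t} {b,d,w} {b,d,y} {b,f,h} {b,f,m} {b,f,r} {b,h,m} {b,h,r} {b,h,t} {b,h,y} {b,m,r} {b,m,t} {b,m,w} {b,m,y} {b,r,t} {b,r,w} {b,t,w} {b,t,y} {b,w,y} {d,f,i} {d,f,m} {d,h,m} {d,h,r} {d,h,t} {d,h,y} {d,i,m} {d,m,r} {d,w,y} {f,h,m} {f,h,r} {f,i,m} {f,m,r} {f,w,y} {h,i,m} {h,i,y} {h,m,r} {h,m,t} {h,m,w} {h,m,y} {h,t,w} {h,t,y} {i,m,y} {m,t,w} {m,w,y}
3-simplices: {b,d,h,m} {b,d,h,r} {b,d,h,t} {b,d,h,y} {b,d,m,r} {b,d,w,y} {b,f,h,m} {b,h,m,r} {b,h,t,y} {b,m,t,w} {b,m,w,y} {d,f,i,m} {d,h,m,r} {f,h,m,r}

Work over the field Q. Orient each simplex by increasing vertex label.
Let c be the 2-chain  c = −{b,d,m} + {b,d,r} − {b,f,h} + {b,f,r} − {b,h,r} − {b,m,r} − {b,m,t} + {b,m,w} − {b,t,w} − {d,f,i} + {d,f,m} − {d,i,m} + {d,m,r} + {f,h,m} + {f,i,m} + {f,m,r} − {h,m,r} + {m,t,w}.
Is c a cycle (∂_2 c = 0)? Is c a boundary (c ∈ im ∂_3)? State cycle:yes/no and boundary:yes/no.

cycle:yes boundary:no

n_0=10 n_1=43 n_2=47 n_3=14  [Q]
∂1: piv[bd,bf,bh,bm,br,bt,bw,by,di] rk=9  ker:df,dh,dm,dr,dt,dw,dy,fh,fi,fm,fr,fw,fy,hi,hm,hr,ht,hw,hy,im,ir,it,iw,iy,mr,mt,mw,my,rt,rw,ry,tw,ty,wy
∂2: piv[bdh,bdm,bdr,bdt,bdw,bdy,bfh,bfm,bfr,bhm,bhr,bht,bhy,bmr,bmt,bmw,bmy,brt,brw,btw,bty,bwy,dfi,dfm,dim,fwy,him,hiy,hmw] rk=29  ker:dhm,dhr,dht,dhy,dmr,dwy,fhm,fhr,fim,fmr,hmr,hmt,hmy,htw,hty,imy,mtw,mwy
∂3: piv[bdhm,bdhr,bdht,bdhy,bdmr,bdwy,bfhm,bhmr,bhty,bmtw,bmwy,dfim,fhmr] rk=13  ker:dhmr
∂2c = 0
c vs im∂3: residual ≠ 0 ⇒ not boundary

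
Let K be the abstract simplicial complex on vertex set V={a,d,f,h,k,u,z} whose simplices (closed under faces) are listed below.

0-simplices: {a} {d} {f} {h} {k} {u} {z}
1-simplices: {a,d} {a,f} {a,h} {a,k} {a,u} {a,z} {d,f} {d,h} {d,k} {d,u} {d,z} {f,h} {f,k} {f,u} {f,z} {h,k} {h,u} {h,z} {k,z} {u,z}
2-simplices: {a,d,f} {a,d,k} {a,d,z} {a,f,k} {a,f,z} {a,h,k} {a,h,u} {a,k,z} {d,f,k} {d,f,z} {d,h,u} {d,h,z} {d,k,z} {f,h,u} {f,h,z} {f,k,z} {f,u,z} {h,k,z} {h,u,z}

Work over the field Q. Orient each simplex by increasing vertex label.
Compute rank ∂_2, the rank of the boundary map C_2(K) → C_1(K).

n_0=7 n_1=20 n_2=19  [Q]
∂1: piv[ad,af,ah,ak,au,az] rk=6  ker:df,dh,dk,du,dz,fh,fk,fu,fz,hk,hu,hz,kz,uz
∂2: piv[adf,adk,adz,afk,afz,ahk,ahu,akz,dhu,dhz,fhu,fhz,fuz,hkz] rk=14  ker:dfk,dfz,dkz,fkz,huz
rk∂_2=14

rank∂_2=14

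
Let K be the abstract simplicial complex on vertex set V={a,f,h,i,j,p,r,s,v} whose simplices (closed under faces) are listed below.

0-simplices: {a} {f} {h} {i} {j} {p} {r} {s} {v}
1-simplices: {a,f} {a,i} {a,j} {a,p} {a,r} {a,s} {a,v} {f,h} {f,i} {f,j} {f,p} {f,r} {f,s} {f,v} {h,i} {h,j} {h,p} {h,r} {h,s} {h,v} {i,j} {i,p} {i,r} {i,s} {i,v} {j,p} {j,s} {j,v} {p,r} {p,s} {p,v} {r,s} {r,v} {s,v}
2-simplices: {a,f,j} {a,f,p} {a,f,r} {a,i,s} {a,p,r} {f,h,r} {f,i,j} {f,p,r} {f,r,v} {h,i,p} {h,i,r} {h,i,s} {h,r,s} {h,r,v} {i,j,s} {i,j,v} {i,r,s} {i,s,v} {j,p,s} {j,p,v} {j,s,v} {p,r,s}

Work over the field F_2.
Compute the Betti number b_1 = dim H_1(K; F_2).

b_1=7

n_0=9 n_1=34 n_2=22  [Z2]
∂1: piv[af,ai,aj,ap,ar,as,av,fh] rk=8  ker:fi,fj,fp,fr,fs,fv,hi,hj,hp,hr,hs,hv,ij,ip,ir,is,iv,jp,js,jv,pr,ps,pv,rs,rv,sv
∂2: piv[afj,afp,afr,ais,apr,fhr,fij,frv,hip,hir,his,hrs,hrv,ijs,ijv,isv,jps,jpv,prs] rk=19  ker:fpr,irs,jsv
b_1=(34−8)−19=7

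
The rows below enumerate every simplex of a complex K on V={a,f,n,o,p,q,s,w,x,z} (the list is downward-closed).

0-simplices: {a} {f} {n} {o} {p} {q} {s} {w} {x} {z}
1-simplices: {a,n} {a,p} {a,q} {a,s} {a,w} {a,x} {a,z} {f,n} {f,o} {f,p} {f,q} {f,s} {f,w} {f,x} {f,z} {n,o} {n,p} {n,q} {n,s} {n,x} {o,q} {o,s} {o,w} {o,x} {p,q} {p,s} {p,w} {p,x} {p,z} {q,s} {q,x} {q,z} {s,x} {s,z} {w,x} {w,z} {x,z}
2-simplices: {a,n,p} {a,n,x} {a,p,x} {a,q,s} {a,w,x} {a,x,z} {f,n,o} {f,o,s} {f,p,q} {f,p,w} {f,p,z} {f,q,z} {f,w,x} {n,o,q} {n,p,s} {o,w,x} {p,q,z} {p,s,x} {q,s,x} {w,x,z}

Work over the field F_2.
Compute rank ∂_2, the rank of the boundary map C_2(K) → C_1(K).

rank∂_2=19

n_0=10 n_1=37 n_2=20  [Z2]
∂1: piv[an,ap,aq,as,aw,ax,az,fn,fo] rk=9  ker:fp,fq,fs,fw,fx,fz,no,np,nq,ns,nx,oq,os,ow,ox,pq,ps,pw,px,pz,qs,qx,qz,sx,sz,wx,wz,xz
∂2: piv[anp,anx,apx,aqs,awx,axz,fno,fos,fpq,fpw,fpz,fqz,fwx,noq,nps,owx,psx,qsx,wxz] rk=19  ker:pqz
rk∂_2=19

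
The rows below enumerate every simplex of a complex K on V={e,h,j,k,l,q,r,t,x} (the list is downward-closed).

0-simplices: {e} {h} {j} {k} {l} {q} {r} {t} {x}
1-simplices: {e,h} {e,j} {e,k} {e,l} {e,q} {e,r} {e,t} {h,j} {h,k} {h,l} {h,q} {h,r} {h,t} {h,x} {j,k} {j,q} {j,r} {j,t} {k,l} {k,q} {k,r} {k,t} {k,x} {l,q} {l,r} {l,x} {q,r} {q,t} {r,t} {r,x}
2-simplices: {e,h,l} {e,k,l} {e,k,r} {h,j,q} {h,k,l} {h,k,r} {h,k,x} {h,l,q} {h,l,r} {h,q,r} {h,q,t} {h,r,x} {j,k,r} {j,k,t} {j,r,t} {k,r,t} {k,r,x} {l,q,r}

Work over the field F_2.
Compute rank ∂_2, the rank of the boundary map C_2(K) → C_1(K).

n_0=9 n_1=30 n_2=18  [Z2]
∂1: piv[eh,ej,ek,el,eq,er,et,hx] rk=8  ker:hj,hk,hl,hq,hr,ht,jk,jq,jr,jt,kl,kq,kr,kt,kx,lq,lr,lx,qr,qt,rt,rx
∂2: piv[ehl,ekl,ekr,hjq,hkl,hkr,hkx,hlq,hlr,hqr,hqt,hrx,jkr,jkt,jrt] rk=15  ker:krt,krx,lqr
rk∂_2=15

rank∂_2=15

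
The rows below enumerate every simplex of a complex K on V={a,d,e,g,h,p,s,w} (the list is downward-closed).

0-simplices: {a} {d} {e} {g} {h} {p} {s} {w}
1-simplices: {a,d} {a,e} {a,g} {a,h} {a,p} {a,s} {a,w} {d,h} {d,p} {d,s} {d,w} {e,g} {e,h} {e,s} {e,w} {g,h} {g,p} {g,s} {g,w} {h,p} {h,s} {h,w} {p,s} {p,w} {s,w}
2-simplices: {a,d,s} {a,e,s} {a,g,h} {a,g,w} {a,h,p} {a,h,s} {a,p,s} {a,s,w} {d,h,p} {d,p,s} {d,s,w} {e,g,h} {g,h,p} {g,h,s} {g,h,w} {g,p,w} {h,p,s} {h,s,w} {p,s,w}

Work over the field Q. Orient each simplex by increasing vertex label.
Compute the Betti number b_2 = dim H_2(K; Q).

n_0=8 n_1=25 n_2=19  [Q]
∂1: piv[ad,ae,ag,ah,ap,as,aw] rk=7  ker:dh,dp,ds,dw,eg,eh,es,ew,gh,gp,gs,gw,hp,hs,hw,ps,pw,sw
∂2: piv[ads,aes,agh,agw,ahp,ahs,aps,asw,dhp,dps,dsw,egh,ghp,ghs,ghw,gpw] rk=16  ker:hps,hsw,psw
b_2=(19−16)−0=3

b_2=3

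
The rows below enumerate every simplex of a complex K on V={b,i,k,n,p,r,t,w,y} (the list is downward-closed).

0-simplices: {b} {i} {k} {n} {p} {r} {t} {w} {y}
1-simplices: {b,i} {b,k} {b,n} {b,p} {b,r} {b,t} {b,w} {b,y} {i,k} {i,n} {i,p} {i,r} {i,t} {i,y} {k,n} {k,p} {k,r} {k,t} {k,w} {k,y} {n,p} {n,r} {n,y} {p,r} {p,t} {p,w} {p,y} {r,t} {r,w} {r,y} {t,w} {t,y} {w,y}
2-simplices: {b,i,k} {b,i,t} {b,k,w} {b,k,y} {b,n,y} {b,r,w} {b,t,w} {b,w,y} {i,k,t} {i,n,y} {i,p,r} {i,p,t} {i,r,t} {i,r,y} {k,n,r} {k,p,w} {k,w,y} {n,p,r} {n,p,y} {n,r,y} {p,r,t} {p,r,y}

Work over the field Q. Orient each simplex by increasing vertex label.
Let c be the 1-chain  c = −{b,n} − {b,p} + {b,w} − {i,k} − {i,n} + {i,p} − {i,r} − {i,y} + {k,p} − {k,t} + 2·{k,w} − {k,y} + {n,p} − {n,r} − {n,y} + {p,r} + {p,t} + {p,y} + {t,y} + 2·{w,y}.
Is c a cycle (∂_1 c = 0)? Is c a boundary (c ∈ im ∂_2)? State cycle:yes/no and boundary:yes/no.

n_0=9 n_1=33 n_2=22  [Q]
∂1: piv[bi,bk,bn,bp,br,bt,bw,by] rk=8  ker:ik,in,ip,ir,it,iy,kn,kp,kr,kt,kw,ky,np,nr,ny,pr,pt,pw,py,rt,rw,ry,tw,ty,wy
∂2: piv[bik,bit,bkw,bky,bny,brw,btw,bwy,ikt,iny,ipr,ipt,irt,iry,knr,kpw,npr,npy,nry] rk=19  ker:kwy,prt,pry
∂1c = {b} + 3·{i} − 2·{k} − {n} − {p} − {r} − {t} + {w} + {y}

cycle:no boundary:no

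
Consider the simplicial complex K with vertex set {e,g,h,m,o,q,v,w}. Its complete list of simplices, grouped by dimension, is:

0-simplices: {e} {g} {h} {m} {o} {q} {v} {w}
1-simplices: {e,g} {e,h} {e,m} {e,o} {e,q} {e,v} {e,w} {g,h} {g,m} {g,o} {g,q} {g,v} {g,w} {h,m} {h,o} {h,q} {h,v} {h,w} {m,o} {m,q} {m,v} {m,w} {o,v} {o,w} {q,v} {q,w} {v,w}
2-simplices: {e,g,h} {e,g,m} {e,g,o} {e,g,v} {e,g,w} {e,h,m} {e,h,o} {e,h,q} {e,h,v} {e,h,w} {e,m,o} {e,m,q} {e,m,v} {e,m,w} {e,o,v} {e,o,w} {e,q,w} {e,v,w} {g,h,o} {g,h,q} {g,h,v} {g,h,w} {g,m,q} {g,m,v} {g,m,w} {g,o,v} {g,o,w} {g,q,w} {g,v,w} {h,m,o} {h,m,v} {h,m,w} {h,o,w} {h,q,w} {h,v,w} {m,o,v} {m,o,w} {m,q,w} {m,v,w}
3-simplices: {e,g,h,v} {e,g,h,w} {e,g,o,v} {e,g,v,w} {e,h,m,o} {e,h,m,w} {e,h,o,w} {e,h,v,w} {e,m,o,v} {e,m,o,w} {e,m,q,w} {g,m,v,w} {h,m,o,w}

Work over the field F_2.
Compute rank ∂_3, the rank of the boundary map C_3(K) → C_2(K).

n_0=8 n_1=27 n_2=39 n_3=13  [Z2]
∂1: piv[eg,eh,em,eo,eq,ev,ew] rk=7  ker:gh,gm,go,gq,gv,gw,hm,ho,hq,hv,hw,mo,mq,mv,mw,ov,ow,qv,qw,vw
∂2: piv[egh,egm,ego,egv,egw,ehm,eho,ehq,ehv,ehw,emo,emq,emv,emw,eov,eow,eqw,evw,ghq] rk=19  ker:gho,ghv,ghw,gmq,gmv,gmw,gov,gow,gqw,gvw,hmo,hmv,hmw,how,hqw,hvw,mov,mow,mqw,mvw
∂3: piv[eghv,eghw,egov,egvw,ehmo,ehmw,ehow,ehvw,emov,emow,emqw,gmvw] rk=12  ker:hmow
rk∂_3=12

rank∂_3=12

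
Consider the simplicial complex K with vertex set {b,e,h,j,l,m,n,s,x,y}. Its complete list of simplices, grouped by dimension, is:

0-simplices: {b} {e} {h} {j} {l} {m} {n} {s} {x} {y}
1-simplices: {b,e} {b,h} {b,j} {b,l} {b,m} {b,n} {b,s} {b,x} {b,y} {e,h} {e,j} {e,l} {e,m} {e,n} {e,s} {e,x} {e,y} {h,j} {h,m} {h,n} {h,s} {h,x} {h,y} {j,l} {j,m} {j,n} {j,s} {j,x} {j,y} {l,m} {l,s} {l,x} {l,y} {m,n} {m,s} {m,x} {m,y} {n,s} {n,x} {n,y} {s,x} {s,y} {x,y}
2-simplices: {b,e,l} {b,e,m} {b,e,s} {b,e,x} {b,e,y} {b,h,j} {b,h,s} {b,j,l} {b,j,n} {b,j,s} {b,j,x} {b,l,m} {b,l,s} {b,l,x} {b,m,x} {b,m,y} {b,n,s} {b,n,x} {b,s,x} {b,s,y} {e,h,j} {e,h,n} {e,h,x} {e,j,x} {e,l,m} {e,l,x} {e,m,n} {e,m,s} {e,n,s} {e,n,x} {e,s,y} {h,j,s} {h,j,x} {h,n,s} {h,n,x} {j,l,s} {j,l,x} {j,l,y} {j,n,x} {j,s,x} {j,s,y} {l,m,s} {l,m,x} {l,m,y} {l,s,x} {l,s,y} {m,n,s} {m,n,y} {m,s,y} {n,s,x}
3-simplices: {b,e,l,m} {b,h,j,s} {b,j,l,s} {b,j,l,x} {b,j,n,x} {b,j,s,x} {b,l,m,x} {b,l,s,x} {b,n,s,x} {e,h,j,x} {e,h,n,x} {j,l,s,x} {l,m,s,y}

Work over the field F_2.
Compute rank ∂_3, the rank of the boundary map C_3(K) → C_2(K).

rank∂_3=12

n_0=10 n_1=43 n_2=50 n_3=13  [Z2]
∂1: piv[be,bh,bj,bl,bm,bn,bs,bx,by] rk=9  ker:eh,ej,el,em,en,es,ex,ey,hj,hm,hn,hs,hx,hy,jl,jm,jn,js,jx,jy,lm,ls,lx,ly,mn,ms,mx,my,ns,nx,ny,sx,sy,xy
∂2: piv[bel,bem,bes,bex,bey,bhj,bhs,bjl,bjn,bjs,bjx,blm,bls,blx,bmx,bmy,bns,bnx,bsx,bsy,ehj,ehn,ehx,ejx,emn,ems,ens,jly,jsy,mny] rk=30  ker:elm,elx,enx,esy,hjs,hjx,hns,hnx,jls,jlx,jnx,jsx,lms,lmx,lmy,lsx,lsy,mns,msy,nsx
∂3: piv[belm,bhjs,bjls,bjlx,bjnx,bjsx,blmx,blsx,bnsx,ehjx,ehnx,lmsy] rk=12  ker:jlsx
rk∂_3=12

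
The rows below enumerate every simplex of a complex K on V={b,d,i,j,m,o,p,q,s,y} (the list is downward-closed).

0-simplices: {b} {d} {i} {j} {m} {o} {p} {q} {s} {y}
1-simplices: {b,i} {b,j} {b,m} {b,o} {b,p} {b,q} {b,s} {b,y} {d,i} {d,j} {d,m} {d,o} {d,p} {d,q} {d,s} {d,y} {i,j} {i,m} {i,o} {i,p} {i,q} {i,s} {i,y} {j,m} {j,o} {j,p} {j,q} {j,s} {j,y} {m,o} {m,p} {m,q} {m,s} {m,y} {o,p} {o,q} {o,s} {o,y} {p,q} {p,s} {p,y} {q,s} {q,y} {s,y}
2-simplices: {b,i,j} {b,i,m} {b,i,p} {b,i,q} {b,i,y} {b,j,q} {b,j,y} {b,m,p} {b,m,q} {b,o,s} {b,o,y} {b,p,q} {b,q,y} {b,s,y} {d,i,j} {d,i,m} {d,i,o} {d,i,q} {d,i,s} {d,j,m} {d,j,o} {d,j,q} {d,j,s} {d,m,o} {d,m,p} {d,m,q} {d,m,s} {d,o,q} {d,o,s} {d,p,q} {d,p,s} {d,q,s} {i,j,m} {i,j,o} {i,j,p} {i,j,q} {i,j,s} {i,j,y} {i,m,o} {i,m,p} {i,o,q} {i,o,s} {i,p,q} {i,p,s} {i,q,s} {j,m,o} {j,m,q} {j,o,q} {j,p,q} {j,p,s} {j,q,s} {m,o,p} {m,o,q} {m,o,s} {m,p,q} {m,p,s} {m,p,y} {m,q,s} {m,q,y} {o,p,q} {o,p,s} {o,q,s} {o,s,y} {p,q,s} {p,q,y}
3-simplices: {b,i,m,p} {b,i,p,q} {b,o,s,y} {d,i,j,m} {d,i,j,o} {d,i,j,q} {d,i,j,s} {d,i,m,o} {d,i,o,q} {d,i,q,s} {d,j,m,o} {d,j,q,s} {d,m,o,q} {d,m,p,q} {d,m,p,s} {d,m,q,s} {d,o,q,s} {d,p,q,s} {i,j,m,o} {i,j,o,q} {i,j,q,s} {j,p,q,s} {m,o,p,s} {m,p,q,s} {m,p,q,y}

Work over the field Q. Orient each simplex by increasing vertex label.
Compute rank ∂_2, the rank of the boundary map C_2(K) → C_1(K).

rank∂_2=33

n_0=10 n_1=44 n_2=65 n_3=25  [Q]
∂1: piv[bi,bj,bm,bo,bp,bq,bs,by,di] rk=9  ker:dj,dm,do,dp,dq,ds,dy,ij,im,io,ip,iq,is,iy,jm,jo,jp,jq,js,jy,mo,mp,mq,ms,my,op,oq,os,oy,pq,ps,py,qs,qy,sy
∂2: piv[bij,bim,bip,biq,biy,bjq,bjy,bmp,bmq,bos,boy,bpq,bqy,bsy,dij,dim,dio,diq,dis,djm,djo,djs,dmo,dmp,dms,doq,dos,dps,dqs,ijp,mop,mpy,mqy] rk=33  ker:djq,dmq,dpq,ijm,ijo,ijq,ijs,ijy,imo,imp,ioq,ios,ipq,ips,iqs,jmo,jmq,joq,jpq,jps,jqs,moq,mos,mpq,mps,mqs,opq,ops,oqs,osy,pqs,pqy
∂3: piv[bimp,bipq,bosy,dijm,dijo,dijq,dijs,dimo,dioq,diqs,djmo,djqs,dmoq,dmpq,dmps,dmqs,doqs,dpqs,ijoq,jpqs,mops,mpqy] rk=22  ker:ijmo,ijqs,mpqs
rk∂_2=33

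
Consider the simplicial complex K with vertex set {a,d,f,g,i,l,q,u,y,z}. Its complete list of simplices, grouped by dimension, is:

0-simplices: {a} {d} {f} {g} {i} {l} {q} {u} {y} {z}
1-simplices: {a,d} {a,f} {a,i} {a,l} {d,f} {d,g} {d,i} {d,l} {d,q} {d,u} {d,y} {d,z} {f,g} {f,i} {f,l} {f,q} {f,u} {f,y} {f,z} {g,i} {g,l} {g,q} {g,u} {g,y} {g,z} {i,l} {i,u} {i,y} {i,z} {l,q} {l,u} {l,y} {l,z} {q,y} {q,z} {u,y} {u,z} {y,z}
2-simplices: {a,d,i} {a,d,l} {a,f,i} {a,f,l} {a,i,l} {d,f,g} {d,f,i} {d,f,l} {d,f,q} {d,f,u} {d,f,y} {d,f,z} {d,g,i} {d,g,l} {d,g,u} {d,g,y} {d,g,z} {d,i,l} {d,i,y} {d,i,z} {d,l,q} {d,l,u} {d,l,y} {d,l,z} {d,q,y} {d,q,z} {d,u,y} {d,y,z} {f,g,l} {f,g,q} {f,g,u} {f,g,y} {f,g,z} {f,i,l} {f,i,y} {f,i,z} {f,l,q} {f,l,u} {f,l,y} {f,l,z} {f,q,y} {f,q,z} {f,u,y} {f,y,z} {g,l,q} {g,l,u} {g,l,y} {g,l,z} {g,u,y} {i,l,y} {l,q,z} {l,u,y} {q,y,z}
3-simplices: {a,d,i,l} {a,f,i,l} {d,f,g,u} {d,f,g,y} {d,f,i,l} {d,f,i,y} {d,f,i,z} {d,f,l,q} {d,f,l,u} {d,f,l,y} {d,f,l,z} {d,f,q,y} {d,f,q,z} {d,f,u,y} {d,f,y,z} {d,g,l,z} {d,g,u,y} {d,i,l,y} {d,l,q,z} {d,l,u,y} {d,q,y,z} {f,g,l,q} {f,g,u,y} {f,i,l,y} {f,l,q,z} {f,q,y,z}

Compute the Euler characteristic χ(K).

χ(K)=-1

n_0=10 n_1=38 n_2=53 n_3=26
χ=+10−38+53−26=-1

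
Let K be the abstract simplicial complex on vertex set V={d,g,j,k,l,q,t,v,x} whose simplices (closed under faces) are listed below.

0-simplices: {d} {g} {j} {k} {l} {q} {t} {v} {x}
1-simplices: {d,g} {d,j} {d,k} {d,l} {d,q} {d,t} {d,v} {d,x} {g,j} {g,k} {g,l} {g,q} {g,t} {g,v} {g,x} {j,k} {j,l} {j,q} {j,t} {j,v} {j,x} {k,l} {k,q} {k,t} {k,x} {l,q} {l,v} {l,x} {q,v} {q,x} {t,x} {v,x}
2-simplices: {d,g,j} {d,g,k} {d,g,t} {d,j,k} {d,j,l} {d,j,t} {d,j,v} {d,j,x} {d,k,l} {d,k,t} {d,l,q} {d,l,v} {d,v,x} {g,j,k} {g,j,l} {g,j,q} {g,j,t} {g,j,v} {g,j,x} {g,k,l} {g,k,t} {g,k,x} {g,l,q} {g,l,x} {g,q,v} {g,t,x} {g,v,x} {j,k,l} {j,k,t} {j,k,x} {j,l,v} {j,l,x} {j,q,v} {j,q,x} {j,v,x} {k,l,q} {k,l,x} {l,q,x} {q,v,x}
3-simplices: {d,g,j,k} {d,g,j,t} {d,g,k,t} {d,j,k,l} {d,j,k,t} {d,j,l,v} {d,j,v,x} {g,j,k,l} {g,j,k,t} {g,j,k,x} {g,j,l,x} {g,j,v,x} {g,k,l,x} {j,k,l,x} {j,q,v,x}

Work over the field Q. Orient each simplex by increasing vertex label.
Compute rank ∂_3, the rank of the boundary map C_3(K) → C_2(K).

rank∂_3=13

n_0=9 n_1=32 n_2=39 n_3=15  [Q]
∂1: piv[dg,dj,dk,dl,dq,dt,dv,dx] rk=8  ker:gj,gk,gl,gq,gt,gv,gx,jk,jl,jq,jt,jv,jx,kl,kq,kt,kx,lq,lv,lx,qv,qx,tx,vx
∂2: piv[dgj,dgk,dgt,djk,djl,djt,djv,djx,dkl,dkt,dlq,dlv,dvx,gjl,gjq,gjv,gjx,gkx,glq,glx,gqv,gtx,jqx,klq] rk=24  ker:gjk,gjt,gkl,gkt,gvx,jkl,jkt,jkx,jlv,jlx,jqv,jvx,klx,lqx,qvx
∂3: piv[dgjk,dgjt,dgkt,djkl,djkt,djlv,djvx,gjkl,gjkx,gjlx,gjvx,gklx,jqvx] rk=13  ker:gjkt,jklx
rk∂_3=13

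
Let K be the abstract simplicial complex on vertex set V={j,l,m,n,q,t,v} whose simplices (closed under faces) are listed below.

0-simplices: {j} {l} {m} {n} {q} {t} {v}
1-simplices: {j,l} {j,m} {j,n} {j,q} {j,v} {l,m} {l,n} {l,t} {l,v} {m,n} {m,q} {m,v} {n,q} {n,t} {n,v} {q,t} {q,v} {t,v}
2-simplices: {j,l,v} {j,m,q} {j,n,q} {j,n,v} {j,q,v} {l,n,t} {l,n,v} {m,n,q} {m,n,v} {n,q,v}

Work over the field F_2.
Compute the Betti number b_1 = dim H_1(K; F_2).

n_0=7 n_1=18 n_2=10  [Z2]
∂1: piv[jl,jm,jn,jq,jv,lt] rk=6  ker:lm,ln,lv,mn,mq,mv,nq,nt,nv,qt,qv,tv
∂2: piv[jlv,jmq,jnq,jnv,jqv,lnt,lnv,mnq,mnv] rk=9  ker:nqv
b_1=(18−6)−9=3

b_1=3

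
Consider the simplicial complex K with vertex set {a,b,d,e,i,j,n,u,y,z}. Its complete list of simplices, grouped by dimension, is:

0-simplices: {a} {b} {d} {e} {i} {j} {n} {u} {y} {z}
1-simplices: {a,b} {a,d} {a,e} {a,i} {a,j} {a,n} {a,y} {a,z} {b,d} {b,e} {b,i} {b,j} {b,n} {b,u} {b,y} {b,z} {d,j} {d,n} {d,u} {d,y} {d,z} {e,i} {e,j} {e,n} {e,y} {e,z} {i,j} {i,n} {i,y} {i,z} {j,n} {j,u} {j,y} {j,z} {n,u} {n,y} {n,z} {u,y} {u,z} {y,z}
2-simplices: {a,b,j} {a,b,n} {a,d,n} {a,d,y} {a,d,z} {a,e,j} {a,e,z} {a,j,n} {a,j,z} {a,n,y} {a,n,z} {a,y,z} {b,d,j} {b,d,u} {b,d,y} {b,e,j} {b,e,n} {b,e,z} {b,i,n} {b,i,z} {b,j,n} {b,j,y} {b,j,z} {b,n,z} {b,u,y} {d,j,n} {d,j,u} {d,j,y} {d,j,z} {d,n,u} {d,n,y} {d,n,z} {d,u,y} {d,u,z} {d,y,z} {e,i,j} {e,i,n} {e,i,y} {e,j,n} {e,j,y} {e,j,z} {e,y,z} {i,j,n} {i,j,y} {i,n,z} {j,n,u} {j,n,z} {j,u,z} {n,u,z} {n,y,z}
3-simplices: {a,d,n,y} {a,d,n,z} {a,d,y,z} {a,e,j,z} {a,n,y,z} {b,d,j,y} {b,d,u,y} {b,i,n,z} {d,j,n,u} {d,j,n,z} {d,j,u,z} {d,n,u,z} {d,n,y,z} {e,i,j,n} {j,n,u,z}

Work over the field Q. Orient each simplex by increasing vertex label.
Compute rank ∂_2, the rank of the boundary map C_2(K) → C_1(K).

n_0=10 n_1=40 n_2=50 n_3=15  [Q]
∂1: piv[ab,ad,ae,ai,aj,an,ay,az,bu] rk=9  ker:bd,be,bi,bj,bn,by,bz,dj,dn,du,dy,dz,ei,ej,en,ey,ez,ij,in,iy,iz,jn,ju,jy,jz,nu,ny,nz,uy,uz,yz
∂2: piv[abj,abn,adn,ady,adz,aej,aez,ajn,ajz,any,anz,ayz,bdj,bdu,bdy,bej,ben,bez,bin,biz,bjy,buy,djn,dju,dnu,duz,eij,ein,eiy,ejy] rk=30  ker:bjn,bjz,bnz,djy,djz,dny,dnz,duy,dyz,ejn,ejz,eyz,ijn,ijy,inz,jnu,jnz,juz,nuz,nyz
∂3: piv[adny,adnz,adyz,aejz,anyz,bdjy,bduy,binz,djnu,djnz,djuz,dnuz,eijn] rk=13  ker:dnyz,jnuz
rk∂_2=30

rank∂_2=30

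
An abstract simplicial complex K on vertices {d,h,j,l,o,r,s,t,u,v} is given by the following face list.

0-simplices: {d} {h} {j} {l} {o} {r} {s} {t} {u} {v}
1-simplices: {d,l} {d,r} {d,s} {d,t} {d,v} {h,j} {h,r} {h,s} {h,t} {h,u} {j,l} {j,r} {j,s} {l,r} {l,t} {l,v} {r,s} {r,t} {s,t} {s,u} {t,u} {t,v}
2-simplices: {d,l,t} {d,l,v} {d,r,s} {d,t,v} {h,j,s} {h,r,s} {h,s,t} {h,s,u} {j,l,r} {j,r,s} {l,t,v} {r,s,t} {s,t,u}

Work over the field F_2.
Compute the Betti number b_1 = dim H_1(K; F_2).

b_1=2

n_0=10 n_1=22 n_2=13  [Z2]
∂1: piv[dl,dr,ds,dt,dv,hj,hr,hu] rk=8  ker:hs,ht,jl,jr,js,lr,lt,lv,rs,rt,st,su,tu,tv
∂2: piv[dlt,dlv,drs,dtv,hjs,hrs,hst,hsu,jlr,jrs,rst,stu] rk=12  ker:ltv
b_1=(22−8)−12=2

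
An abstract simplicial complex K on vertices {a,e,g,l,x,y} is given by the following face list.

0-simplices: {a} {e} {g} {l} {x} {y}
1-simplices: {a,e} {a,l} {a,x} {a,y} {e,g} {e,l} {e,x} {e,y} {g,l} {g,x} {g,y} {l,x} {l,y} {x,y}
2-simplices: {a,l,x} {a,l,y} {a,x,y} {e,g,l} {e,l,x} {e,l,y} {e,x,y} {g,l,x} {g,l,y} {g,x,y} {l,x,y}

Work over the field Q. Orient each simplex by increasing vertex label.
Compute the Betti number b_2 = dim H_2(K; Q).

b_2=3

n_0=6 n_1=14 n_2=11  [Q]
∂1: piv[ae,al,ax,ay,eg] rk=5  ker:el,ex,ey,gl,gx,gy,lx,ly,xy
∂2: piv[alx,aly,axy,egl,elx,ely,glx,gly] rk=8  ker:exy,gxy,lxy
b_2=(11−8)−0=3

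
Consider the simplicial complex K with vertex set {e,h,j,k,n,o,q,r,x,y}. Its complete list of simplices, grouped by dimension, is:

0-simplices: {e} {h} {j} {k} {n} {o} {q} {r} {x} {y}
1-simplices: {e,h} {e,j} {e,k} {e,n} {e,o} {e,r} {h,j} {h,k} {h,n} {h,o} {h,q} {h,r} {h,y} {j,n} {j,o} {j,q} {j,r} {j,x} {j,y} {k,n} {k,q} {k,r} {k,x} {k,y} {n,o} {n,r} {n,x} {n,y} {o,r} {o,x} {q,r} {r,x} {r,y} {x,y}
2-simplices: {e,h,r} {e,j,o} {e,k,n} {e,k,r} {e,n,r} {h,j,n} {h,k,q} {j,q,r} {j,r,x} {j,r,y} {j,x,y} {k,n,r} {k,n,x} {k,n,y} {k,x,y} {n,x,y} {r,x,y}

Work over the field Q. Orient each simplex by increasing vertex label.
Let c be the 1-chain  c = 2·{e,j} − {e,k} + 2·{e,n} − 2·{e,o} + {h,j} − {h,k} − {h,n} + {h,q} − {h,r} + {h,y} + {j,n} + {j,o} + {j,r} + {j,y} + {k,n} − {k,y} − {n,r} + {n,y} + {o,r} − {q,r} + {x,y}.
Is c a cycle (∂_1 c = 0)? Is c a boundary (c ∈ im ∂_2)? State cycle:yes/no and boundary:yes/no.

cycle:no boundary:no

n_0=10 n_1=34 n_2=17  [Q]
∂1: piv[eh,ej,ek,en,eo,er,hq,hy,jx] rk=9  ker:hj,hk,hn,ho,hr,jn,jo,jq,jr,jy,kn,kq,kr,kx,ky,no,nr,nx,ny,or,ox,qr,rx,ry,xy
∂2: piv[ehr,ejo,ekn,ekr,enr,hjn,hkq,jqr,jrx,jry,jxy,knx,kny,kxy] rk=14  ker:knr,nxy,rxy
∂1c = −{e} − {j} − 2·{k} + 3·{n} − 2·{o} + 2·{q} − {r} − {x} + 3·{y}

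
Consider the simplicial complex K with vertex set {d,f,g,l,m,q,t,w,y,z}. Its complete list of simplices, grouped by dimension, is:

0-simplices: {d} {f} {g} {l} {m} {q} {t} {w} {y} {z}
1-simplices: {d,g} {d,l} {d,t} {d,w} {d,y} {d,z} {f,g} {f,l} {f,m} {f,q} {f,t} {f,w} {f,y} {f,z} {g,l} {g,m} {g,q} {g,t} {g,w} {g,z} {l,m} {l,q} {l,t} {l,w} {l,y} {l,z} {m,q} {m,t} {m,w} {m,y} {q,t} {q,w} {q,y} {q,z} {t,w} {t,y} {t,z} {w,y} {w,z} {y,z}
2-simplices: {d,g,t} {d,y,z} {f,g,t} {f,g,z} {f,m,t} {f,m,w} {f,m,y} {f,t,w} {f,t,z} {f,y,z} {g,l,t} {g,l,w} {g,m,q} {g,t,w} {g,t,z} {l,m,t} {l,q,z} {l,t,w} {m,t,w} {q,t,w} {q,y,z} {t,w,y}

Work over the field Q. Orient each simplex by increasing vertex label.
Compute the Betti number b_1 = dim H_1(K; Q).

b_1=12

n_0=10 n_1=40 n_2=22  [Q]
∂1: piv[dg,dl,dt,dw,dy,dz,fg,fm,fq] rk=9  ker:fl,ft,fw,fy,fz,gl,gm,gq,gt,gw,gz,lm,lq,lt,lw,ly,lz,mq,mt,mw,my,qt,qw,qy,qz,tw,ty,tz,wy,wz,yz
∂2: piv[dgt,dyz,fgt,fgz,fmt,fmw,fmy,ftw,ftz,fyz,glt,glw,gmq,gtw,lmt,lqz,qtw,qyz,twy] rk=19  ker:gtz,ltw,mtw
b_1=(40−9)−19=12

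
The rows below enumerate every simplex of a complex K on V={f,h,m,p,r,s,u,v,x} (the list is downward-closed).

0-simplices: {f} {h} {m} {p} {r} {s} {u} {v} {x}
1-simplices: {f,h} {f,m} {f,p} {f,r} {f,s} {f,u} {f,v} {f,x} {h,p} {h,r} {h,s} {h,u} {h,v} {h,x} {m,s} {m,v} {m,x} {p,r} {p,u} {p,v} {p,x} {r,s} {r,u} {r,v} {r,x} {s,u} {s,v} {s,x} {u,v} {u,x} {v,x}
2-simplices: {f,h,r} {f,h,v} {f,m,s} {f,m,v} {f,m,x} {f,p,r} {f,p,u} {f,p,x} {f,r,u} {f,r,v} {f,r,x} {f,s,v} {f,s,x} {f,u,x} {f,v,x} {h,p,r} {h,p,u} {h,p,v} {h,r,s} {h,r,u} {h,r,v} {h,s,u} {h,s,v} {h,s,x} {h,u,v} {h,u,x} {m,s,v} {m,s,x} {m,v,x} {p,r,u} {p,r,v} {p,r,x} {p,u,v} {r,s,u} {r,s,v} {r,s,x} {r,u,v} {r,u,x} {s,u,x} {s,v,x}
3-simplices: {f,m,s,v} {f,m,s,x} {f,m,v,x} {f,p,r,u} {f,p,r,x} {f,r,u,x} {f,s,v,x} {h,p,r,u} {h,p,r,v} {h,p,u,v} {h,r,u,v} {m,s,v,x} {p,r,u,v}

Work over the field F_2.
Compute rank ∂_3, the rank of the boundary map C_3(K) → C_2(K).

n_0=9 n_1=31 n_2=40 n_3=13  [Z2]
∂1: piv[fh,fm,fp,fr,fs,fu,fv,fx] rk=8  ker:hp,hr,hs,hu,hv,hx,ms,mv,mx,pr,pu,pv,px,rs,ru,rv,rx,su,sv,sx,uv,ux,vx
∂2: piv[fhr,fhv,fms,fmv,fmx,fpr,fpu,fpx,fru,frv,frx,fsv,fsx,fux,fvx,hpr,hpu,hpv,hrs,hsu,hsv,hsx,huv] rk=23  ker:hru,hrv,hux,msv,msx,mvx,pru,prv,prx,puv,rsu,rsv,rsx,ruv,rux,sux,svx
∂3: piv[fmsv,fmsx,fmvx,fpru,fprx,frux,fsvx,hpru,hprv,hpuv,hruv] rk=11  ker:msvx,pruv
rk∂_3=11

rank∂_3=11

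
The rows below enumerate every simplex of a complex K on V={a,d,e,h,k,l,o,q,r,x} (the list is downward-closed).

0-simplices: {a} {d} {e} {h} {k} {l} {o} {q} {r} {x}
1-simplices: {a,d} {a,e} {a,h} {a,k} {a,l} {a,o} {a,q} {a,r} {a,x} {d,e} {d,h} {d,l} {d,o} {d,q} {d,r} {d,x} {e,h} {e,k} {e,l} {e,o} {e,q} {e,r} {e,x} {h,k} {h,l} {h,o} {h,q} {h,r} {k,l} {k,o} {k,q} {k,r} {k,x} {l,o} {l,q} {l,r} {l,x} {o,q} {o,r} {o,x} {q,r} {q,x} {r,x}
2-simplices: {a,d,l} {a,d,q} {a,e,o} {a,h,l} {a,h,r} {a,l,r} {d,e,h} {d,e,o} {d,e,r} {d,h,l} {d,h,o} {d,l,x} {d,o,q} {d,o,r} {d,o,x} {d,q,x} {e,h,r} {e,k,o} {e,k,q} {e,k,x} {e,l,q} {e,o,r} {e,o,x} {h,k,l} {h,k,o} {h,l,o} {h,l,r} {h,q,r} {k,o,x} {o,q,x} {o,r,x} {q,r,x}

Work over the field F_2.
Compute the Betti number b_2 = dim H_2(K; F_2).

n_0=10 n_1=43 n_2=32  [Z2]
∂1: piv[ad,ae,ah,ak,al,ao,aq,ar,ax] rk=9  ker:de,dh,dl,do,dq,dr,dx,eh,ek,el,eo,eq,er,ex,hk,hl,ho,hq,hr,kl,ko,kq,kr,kx,lo,lq,lr,lx,oq,or,ox,qr,qx,rx
∂2: piv[adl,adq,aeo,ahl,ahr,alr,deh,deo,der,dhl,dho,dlx,doq,dor,dox,dqx,ehr,eko,ekq,ekx,elq,eox,hkl,hko,hlo,hqr,orx,qrx] rk=28  ker:eor,hlr,kox,oqx
b_2=(32−28)−0=4

b_2=4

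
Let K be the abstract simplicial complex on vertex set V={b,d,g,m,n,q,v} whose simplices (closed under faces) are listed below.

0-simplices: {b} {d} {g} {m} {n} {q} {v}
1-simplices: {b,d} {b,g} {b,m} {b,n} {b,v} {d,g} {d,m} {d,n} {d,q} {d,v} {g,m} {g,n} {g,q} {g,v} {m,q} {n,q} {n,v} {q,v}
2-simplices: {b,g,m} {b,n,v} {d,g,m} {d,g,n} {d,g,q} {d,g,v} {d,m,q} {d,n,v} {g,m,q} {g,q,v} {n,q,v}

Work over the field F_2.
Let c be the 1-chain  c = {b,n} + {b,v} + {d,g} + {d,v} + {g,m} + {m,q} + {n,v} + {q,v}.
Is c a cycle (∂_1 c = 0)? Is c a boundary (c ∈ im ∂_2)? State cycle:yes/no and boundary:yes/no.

n_0=7 n_1=18 n_2=11  [Z2]
∂1: piv[bd,bg,bm,bn,bv,dq] rk=6  ker:dg,dm,dn,dv,gm,gn,gq,gv,mq,nq,nv,qv
∂2: piv[bgm,bnv,dgm,dgn,dgq,dgv,dmq,dnv,gqv,nqv] rk=10  ker:gmq
∂1c = 0
c vs im∂2: reduces to 0 ⇒ boundary

cycle:yes boundary:yes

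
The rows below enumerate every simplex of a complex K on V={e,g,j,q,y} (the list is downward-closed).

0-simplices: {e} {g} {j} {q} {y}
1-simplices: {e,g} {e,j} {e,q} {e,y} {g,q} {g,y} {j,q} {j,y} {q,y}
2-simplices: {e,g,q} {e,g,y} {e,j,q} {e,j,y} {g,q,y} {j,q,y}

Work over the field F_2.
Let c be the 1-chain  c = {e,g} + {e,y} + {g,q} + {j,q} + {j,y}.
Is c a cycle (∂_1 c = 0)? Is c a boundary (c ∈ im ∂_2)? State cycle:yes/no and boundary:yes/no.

cycle:yes boundary:yes

n_0=5 n_1=9 n_2=6  [Z2]
∂1: piv[eg,ej,eq,ey] rk=4  ker:gq,gy,jq,jy,qy
∂2: piv[egq,egy,ejq,ejy,gqy] rk=5  ker:jqy
∂1c = 0
c vs im∂2: reduces to 0 ⇒ boundary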